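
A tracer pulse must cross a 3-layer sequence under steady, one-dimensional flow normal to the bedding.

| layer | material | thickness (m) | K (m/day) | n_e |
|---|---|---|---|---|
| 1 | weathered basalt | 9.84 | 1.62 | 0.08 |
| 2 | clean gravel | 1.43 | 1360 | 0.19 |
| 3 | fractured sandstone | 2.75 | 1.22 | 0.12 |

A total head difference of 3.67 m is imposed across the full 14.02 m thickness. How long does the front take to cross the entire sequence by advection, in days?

With flow normal to the layers, continuity requires the same specific discharge q through every layer.
Σ(b_i/K_i) = 9.84/1.62 + 1.43/1360 + 2.75/1.22 = 8.329 d.
q = Δh / Σ(b_i/K_i) = 3.67 / 8.329 = 0.4406 m/day.
In each layer the seepage velocity is v_i = q/n_i, so the layer transit time is t_i = b_i·n_i / q:
  layer 1 (weathered basalt): t_1 = 9.84 × 0.08 / 0.4406 = 1.787 d
  layer 2 (clean gravel): t_2 = 1.43 × 0.19 / 0.4406 = 0.6166 d
  layer 3 (fractured sandstone): t_3 = 2.75 × 0.12 / 0.4406 = 0.7489 d
Total t = Σ t_i = 3.152 days.

3.15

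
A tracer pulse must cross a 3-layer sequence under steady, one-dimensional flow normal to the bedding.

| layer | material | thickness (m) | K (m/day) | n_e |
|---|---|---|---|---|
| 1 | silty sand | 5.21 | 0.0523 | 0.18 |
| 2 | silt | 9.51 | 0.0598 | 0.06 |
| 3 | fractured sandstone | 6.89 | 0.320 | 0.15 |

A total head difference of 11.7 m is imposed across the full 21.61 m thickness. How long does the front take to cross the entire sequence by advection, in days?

With flow normal to the layers, continuity requires the same specific discharge q through every layer.
Σ(b_i/K_i) = 5.21/0.0523 + 9.51/0.0598 + 6.89/0.320 = 280.2 d.
q = Δh / Σ(b_i/K_i) = 11.7 / 280.2 = 0.04176 m/day.
In each layer the seepage velocity is v_i = q/n_i, so the layer transit time is t_i = b_i·n_i / q:
  layer 1 (silty sand): t_1 = 5.21 × 0.18 / 0.04176 = 22.46 d
  layer 2 (silt): t_2 = 9.51 × 0.06 / 0.04176 = 13.66 d
  layer 3 (fractured sandstone): t_3 = 6.89 × 0.15 / 0.04176 = 24.75 d
Total t = Σ t_i = 60.87 days.

60.9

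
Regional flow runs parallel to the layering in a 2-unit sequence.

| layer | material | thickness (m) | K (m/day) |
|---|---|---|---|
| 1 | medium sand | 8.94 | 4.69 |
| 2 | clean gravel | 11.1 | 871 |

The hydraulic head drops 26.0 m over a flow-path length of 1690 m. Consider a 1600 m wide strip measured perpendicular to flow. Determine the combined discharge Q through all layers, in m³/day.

239000

Flow is parallel to layering, so each bed carries its own Darcy discharge and the transmissivities add.
Σ(K_i·b_i) = 4.69×8.94 + 871×11.1 = 9710 m²/day.
Hydraulic gradient i = Δh / L = 26.0 / 1690 = 0.01538.
Q = Σ(K_i·b_i) · W · i = 9710 × 1600 × 0.01538 = 2.390e+05 m³/day.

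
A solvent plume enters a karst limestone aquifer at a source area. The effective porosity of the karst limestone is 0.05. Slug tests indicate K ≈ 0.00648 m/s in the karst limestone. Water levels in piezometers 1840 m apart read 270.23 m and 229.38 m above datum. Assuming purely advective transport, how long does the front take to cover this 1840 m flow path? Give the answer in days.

7.40

Convert K: 0.00648 m/s × 86400 = 559.9 m/day.
Hydraulic gradient i = (270.23 − 229.38) / 1840 = 40.85 / 1840 = 0.02220.
Darcy flux q = K · i = 559.9 × 0.02220 = 12.43 m/day.
Seepage velocity v = q / n_e = 12.43 / 0.05 = 248.6 m/day.
Travel time t = L / v = 1840 / 248.6 = 7.402 days.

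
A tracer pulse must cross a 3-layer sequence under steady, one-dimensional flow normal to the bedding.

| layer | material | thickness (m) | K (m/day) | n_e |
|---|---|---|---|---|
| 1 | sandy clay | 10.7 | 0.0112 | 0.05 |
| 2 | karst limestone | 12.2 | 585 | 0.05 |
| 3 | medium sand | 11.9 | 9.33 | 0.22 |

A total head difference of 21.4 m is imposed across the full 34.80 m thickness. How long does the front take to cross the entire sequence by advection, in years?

0.461

With flow normal to the layers, continuity requires the same specific discharge q through every layer.
Σ(b_i/K_i) = 10.7/0.0112 + 12.2/585 + 11.9/9.33 = 956.7 d.
q = Δh / Σ(b_i/K_i) = 21.4 / 956.7 = 0.02237 m/day.
In each layer the seepage velocity is v_i = q/n_i, so the layer transit time is t_i = b_i·n_i / q:
  layer 1 (sandy clay): t_1 = 10.7 × 0.05 / 0.02237 = 23.92 d
  layer 2 (karst limestone): t_2 = 12.2 × 0.05 / 0.02237 = 27.27 d
  layer 3 (medium sand): t_3 = 11.9 × 0.22 / 0.02237 = 117.0 d
Total t = Σ t_i = 168.2 days = 0.4606 years.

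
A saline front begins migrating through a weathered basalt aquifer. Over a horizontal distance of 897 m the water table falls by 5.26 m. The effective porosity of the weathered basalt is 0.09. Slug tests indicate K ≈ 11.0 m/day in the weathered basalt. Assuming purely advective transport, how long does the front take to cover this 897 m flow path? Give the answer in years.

Hydraulic gradient i = Δh / L = 5.26 / 897 = 0.005864.
Darcy flux q = K · i = 11.00 × 0.005864 = 0.06450 m/day.
Seepage velocity v = q / n_e = 0.06450 / 0.09 = 0.7167 m/day.
Travel time t = L / v = 897 / 0.7167 = 1252 days = 3.427 years.

3.43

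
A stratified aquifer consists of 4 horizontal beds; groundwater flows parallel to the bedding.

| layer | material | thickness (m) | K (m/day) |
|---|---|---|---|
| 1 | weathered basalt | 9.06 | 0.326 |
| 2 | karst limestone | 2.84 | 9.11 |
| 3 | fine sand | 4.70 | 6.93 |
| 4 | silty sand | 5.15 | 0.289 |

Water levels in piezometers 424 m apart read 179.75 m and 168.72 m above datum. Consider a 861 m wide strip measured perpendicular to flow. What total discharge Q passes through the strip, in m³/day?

1410

Flow is parallel to layering, so each bed carries its own Darcy discharge and the transmissivities add.
Σ(K_i·b_i) = 0.326×9.06 + 9.11×2.84 + 6.93×4.70 + 0.289×5.15 = 62.89 m²/day.
Hydraulic gradient i = (179.75 − 168.72) / 424 = 11.03 / 424 = 0.02601.
Q = Σ(K_i·b_i) · W · i = 62.89 × 861 × 0.02601 = 1409 m³/day.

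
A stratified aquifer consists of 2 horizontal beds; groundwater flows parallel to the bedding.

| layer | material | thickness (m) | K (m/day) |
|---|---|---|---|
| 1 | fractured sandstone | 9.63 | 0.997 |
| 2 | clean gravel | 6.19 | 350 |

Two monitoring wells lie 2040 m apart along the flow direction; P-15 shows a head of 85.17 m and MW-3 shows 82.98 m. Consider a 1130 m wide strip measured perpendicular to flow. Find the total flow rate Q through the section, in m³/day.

Flow is parallel to layering, so each bed carries its own Darcy discharge and the transmissivities add.
Σ(K_i·b_i) = 0.997×9.63 + 350×6.19 = 2176 m²/day.
Hydraulic gradient i = (85.17 − 82.98) / 2040 = 2.19 / 2040 = 0.001074.
Q = Σ(K_i·b_i) · W · i = 2176 × 1130 × 0.001074 = 2640 m³/day.

2640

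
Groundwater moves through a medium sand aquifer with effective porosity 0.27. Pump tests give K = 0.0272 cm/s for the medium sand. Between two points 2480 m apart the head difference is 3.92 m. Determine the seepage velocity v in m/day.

Convert K: 0.0272 cm/s × 864 = 23.50 m/day.
Hydraulic gradient i = Δh / L = 3.92 / 2480 = 0.001581.
Darcy flux q = K · i = 23.50 × 0.001581 = 0.03715 m/day.
Seepage velocity v = q / n_e = 0.03715 / 0.27 = 0.1376 m/day.

0.138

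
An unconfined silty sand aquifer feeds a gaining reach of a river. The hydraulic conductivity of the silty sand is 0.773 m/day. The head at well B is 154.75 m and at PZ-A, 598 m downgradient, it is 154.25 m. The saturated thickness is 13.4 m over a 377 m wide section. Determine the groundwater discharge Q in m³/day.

Cross-sectional area A = 377 × 13.4 = 5052 m².
Hydraulic gradient i = (154.75 − 154.25) / 598 = 0.5 / 598 = 0.0008361.
Darcy's law: Q = K · A · i = 0.7730 × 5052 × 0.0008361 = 3.265 m³/day.

3.27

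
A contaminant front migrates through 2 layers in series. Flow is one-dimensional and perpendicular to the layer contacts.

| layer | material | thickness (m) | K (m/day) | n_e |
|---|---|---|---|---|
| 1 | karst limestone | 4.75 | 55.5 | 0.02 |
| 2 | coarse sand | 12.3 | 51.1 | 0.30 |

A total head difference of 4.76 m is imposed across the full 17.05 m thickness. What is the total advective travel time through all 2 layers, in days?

0.259

With flow normal to the layers, continuity requires the same specific discharge q through every layer.
Σ(b_i/K_i) = 4.75/55.5 + 12.3/51.1 = 0.3263 d.
q = Δh / Σ(b_i/K_i) = 4.76 / 0.3263 = 14.59 m/day.
In each layer the seepage velocity is v_i = q/n_i, so the layer transit time is t_i = b_i·n_i / q:
  layer 1 (karst limestone): t_1 = 4.75 × 0.02 / 14.59 = 0.006512 d
  layer 2 (coarse sand): t_2 = 12.3 × 0.30 / 14.59 = 0.2529 d
Total t = Σ t_i = 0.2595 days.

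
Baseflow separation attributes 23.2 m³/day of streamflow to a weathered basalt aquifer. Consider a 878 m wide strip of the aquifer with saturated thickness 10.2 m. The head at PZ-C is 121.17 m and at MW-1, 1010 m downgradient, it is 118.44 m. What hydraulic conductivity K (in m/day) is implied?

0.958

Cross-sectional area A = 878 × 10.2 = 8956 m².
Hydraulic gradient i = (121.17 − 118.44) / 1010 = 2.73 / 1010 = 0.002703.
From Q = K·A·i, K = Q / (A·i) = 23.2 / (8956 × 0.002703) = 0.9584 m/day.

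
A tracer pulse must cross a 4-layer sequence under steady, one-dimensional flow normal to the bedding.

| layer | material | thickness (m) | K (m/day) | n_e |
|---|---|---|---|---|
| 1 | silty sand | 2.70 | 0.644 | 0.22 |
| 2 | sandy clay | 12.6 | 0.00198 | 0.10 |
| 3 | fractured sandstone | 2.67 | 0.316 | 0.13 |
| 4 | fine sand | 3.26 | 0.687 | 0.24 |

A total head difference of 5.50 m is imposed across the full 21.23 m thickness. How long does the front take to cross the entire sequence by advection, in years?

With flow normal to the layers, continuity requires the same specific discharge q through every layer.
Σ(b_i/K_i) = 2.70/0.644 + 12.6/0.00198 + 2.67/0.316 + 3.26/0.687 = 6381 d.
q = Δh / Σ(b_i/K_i) = 5.50 / 6381 = 0.0008619 m/day.
In each layer the seepage velocity is v_i = q/n_i, so the layer transit time is t_i = b_i·n_i / q:
  layer 1 (silty sand): t_1 = 2.70 × 0.22 / 0.0008619 = 689.2 d
  layer 2 (sandy clay): t_2 = 12.6 × 0.10 / 0.0008619 = 1462 d
  layer 3 (fractured sandstone): t_3 = 2.67 × 0.13 / 0.0008619 = 402.7 d
  layer 4 (fine sand): t_4 = 3.26 × 0.24 / 0.0008619 = 907.7 d
Total t = Σ t_i = 3461 days = 9.477 years.

9.48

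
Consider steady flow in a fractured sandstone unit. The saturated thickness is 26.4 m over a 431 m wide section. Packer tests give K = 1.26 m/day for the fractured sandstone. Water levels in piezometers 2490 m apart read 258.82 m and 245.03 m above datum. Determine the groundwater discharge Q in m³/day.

79.4

Cross-sectional area A = 431 × 26.4 = 11378 m².
Hydraulic gradient i = (258.82 − 245.03) / 2490 = 13.79 / 2490 = 0.005538.
Darcy's law: Q = K · A · i = 1.260 × 11378 × 0.005538 = 79.40 m³/day.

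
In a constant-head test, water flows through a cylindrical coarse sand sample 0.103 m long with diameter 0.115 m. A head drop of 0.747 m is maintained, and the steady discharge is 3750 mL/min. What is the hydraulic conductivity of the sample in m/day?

71.7

Cross-sectional area A = π·(d/2)² = π × (0.115/2)² = 0.01039 m².
Convert discharge: 3750 mL/min = 6.250e-05 m³/s.
Darcy's law rearranged: K = Q·L / (A·Δh) = 6.250e-05 × 0.103 / (0.01039 × 0.747) = 0.0008297 m/s = 71.68 m/day.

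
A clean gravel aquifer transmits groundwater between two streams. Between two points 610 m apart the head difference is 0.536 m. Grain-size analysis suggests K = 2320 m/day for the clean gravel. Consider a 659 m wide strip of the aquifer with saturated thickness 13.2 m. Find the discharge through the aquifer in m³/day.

Cross-sectional area A = 659 × 13.2 = 8699 m².
Hydraulic gradient i = Δh / L = 0.536 / 610 = 0.0008787.
Darcy's law: Q = K · A · i = 2320 × 8699 × 0.0008787 = 17733 m³/day.

17700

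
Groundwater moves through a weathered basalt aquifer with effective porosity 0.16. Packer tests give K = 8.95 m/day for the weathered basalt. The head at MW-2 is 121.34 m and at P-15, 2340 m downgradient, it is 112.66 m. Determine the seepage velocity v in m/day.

Hydraulic gradient i = (121.34 − 112.66) / 2340 = 8.68 / 2340 = 0.003709.
Darcy flux q = K · i = 8.950 × 0.003709 = 0.03320 m/day.
Seepage velocity v = q / n_e = 0.03320 / 0.16 = 0.2075 m/day.

0.207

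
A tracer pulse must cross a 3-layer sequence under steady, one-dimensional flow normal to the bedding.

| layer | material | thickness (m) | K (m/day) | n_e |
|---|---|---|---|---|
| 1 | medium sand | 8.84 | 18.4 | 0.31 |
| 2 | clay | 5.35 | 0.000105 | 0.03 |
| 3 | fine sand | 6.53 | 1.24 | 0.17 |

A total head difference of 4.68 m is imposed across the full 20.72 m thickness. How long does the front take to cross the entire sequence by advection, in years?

120

With flow normal to the layers, continuity requires the same specific discharge q through every layer.
Σ(b_i/K_i) = 8.84/18.4 + 5.35/0.000105 + 6.53/1.24 = 50958 d.
q = Δh / Σ(b_i/K_i) = 4.68 / 50958 = 9.184e-05 m/day.
In each layer the seepage velocity is v_i = q/n_i, so the layer transit time is t_i = b_i·n_i / q:
  layer 1 (medium sand): t_1 = 8.84 × 0.31 / 9.184e-05 = 29839 d
  layer 2 (clay): t_2 = 5.35 × 0.03 / 9.184e-05 = 1748 d
  layer 3 (fine sand): t_3 = 6.53 × 0.17 / 9.184e-05 = 12087 d
Total t = Σ t_i = 43674 days = 119.6 years.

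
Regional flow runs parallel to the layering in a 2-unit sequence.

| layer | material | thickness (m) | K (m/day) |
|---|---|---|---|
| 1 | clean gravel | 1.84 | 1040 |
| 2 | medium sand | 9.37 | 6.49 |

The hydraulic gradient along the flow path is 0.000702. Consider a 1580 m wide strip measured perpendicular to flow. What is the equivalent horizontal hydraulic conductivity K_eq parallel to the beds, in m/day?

Flow is parallel to layering, so each bed carries its own Darcy discharge and the transmissivities add.
Σ(K_i·b_i) = 1040×1.84 + 6.49×9.37 = 1974 m²/day.
Total thickness b = 11.21 m, so K_eq = Σ(K_i·b_i)/b = 176.1 m/day.

176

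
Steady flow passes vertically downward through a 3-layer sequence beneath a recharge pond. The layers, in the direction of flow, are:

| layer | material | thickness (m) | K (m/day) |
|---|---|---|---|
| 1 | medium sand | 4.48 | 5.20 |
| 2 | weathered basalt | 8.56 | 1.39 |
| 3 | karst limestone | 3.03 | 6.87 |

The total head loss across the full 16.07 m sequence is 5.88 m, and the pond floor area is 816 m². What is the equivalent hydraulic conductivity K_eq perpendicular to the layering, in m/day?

2.15

Flow is perpendicular to layering, so the layers act in series and the equivalent K is the thickness-weighted harmonic mean.
Total thickness L = 4.48 + 8.56 + 3.03 = 16.07 m.
Σ(b_i/K_i) = 4.48/5.20 + 8.56/1.39 + 3.03/6.87 = 7.461 d.
K_eq = L / Σ(b_i/K_i) = 16.07 / 7.461 = 2.154 m/day.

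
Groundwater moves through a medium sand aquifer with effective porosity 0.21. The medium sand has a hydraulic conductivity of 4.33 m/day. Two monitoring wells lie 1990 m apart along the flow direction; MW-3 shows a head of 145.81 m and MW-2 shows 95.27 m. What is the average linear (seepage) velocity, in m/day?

0.524

Hydraulic gradient i = (145.81 − 95.27) / 1990 = 50.54 / 1990 = 0.02540.
Darcy flux q = K · i = 4.330 × 0.02540 = 0.1100 m/day.
Seepage velocity v = q / n_e = 0.1100 / 0.21 = 0.5237 m/day.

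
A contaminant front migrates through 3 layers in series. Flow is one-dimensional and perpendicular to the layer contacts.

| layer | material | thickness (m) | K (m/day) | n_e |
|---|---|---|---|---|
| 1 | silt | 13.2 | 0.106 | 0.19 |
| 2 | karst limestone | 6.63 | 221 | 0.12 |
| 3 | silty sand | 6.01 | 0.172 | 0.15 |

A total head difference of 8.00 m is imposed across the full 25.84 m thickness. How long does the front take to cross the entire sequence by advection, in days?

With flow normal to the layers, continuity requires the same specific discharge q through every layer.
Σ(b_i/K_i) = 13.2/0.106 + 6.63/221 + 6.01/0.172 = 159.5 d.
q = Δh / Σ(b_i/K_i) = 8.00 / 159.5 = 0.05016 m/day.
In each layer the seepage velocity is v_i = q/n_i, so the layer transit time is t_i = b_i·n_i / q:
  layer 1 (silt): t_1 = 13.2 × 0.19 / 0.05016 = 50.00 d
  layer 2 (karst limestone): t_2 = 6.63 × 0.12 / 0.05016 = 15.86 d
  layer 3 (silty sand): t_3 = 6.01 × 0.15 / 0.05016 = 17.97 d
Total t = Σ t_i = 83.84 days.

83.8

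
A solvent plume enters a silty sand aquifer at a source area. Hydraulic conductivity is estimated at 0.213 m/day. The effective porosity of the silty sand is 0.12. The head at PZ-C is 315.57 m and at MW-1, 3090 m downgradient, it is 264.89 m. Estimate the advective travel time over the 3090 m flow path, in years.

Hydraulic gradient i = (315.57 − 264.89) / 3090 = 50.68 / 3090 = 0.01640.
Darcy flux q = K · i = 0.2130 × 0.01640 = 0.003493 m/day.
Seepage velocity v = q / n_e = 0.003493 / 0.12 = 0.02911 m/day.
Travel time t = L / v = 3090 / 0.02911 = 1.061e+05 days = 290.6 years.

291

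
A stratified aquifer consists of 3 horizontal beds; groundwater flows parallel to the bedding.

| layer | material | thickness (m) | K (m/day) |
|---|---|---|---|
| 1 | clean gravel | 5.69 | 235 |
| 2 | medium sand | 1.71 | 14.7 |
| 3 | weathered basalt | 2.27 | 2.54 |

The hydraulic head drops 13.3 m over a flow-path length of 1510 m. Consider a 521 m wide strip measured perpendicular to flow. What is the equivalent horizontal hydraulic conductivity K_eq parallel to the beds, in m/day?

Flow is parallel to layering, so each bed carries its own Darcy discharge and the transmissivities add.
Σ(K_i·b_i) = 235×5.69 + 14.7×1.71 + 2.54×2.27 = 1368 m²/day.
Total thickness b = 9.670 m, so K_eq = Σ(K_i·b_i)/b = 141.5 m/day.

141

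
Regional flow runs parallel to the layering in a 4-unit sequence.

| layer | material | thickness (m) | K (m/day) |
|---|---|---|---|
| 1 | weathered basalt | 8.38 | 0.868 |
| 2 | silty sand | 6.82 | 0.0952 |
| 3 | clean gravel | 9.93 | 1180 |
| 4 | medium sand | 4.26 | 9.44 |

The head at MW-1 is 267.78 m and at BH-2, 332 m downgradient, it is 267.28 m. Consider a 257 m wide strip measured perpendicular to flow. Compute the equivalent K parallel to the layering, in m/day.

Flow is parallel to layering, so each bed carries its own Darcy discharge and the transmissivities add.
Σ(K_i·b_i) = 0.868×8.38 + 0.0952×6.82 + 1180×9.93 + 9.44×4.26 = 11766 m²/day.
Total thickness b = 29.39 m, so K_eq = Σ(K_i·b_i)/b = 400.3 m/day.

400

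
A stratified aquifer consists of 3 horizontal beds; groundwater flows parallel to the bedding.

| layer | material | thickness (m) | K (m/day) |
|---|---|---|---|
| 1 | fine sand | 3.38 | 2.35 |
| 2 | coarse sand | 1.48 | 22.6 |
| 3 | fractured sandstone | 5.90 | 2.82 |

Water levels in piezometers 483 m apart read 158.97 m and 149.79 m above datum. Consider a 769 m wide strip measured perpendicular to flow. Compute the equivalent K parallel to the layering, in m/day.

5.39

Flow is parallel to layering, so each bed carries its own Darcy discharge and the transmissivities add.
Σ(K_i·b_i) = 2.35×3.38 + 22.6×1.48 + 2.82×5.90 = 58.03 m²/day.
Total thickness b = 10.76 m, so K_eq = Σ(K_i·b_i)/b = 5.393 m/day.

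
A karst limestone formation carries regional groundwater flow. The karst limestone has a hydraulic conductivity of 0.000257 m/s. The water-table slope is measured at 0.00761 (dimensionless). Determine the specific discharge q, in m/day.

0.169

Convert K: 0.000257 m/s × 86400 = 22.20 m/day.
Hydraulic gradient i = 0.00761.
Specific discharge q = K · i = 22.20 × 0.007610 = 0.1690 m/day.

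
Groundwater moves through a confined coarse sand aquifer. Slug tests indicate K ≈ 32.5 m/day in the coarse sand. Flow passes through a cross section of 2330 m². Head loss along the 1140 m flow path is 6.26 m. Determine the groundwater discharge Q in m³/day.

Hydraulic gradient i = Δh / L = 6.26 / 1140 = 0.005491.
Darcy's law: Q = K · A · i = 32.50 × 2330 × 0.005491 = 415.8 m³/day.

416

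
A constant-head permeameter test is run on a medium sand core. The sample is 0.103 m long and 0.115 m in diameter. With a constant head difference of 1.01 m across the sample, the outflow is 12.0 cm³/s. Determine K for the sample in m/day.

Cross-sectional area A = π·(d/2)² = π × (0.115/2)² = 0.01039 m².
Convert discharge: 12.0 cm³/s = 1.200e-05 m³/s.
Darcy's law rearranged: K = Q·L / (A·Δh) = 1.200e-05 × 0.103 / (0.01039 × 1.01) = 0.0001178 m/s = 10.18 m/day.

10.2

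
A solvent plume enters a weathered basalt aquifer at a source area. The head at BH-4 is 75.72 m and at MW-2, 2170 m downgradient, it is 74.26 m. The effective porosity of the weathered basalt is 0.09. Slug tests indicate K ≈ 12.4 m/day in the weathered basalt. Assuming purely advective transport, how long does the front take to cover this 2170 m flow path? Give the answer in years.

64.1

Hydraulic gradient i = (75.72 − 74.26) / 2170 = 1.46 / 2170 = 0.0006728.
Darcy flux q = K · i = 12.40 × 0.0006728 = 0.008343 m/day.
Seepage velocity v = q / n_e = 0.008343 / 0.09 = 0.09270 m/day.
Travel time t = L / v = 2170 / 0.09270 = 23409 days = 64.09 years.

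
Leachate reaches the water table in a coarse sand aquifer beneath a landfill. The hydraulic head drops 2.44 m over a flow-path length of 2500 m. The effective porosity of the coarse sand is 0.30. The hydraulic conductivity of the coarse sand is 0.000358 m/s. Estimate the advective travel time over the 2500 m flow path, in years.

68.0

Convert K: 0.000358 m/s × 86400 = 30.93 m/day.
Hydraulic gradient i = Δh / L = 2.44 / 2500 = 0.0009760.
Darcy flux q = K · i = 30.93 × 0.0009760 = 0.03019 m/day.
Seepage velocity v = q / n_e = 0.03019 / 0.30 = 0.1006 m/day.
Travel time t = L / v = 2500 / 0.1006 = 24844 days = 68.02 years.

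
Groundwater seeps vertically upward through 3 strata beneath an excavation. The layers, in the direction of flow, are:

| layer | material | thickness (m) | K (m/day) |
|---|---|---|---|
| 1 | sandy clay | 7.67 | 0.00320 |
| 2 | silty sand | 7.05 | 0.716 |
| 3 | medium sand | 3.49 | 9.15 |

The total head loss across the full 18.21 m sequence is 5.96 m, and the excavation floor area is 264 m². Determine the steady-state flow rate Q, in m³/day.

Flow is perpendicular to layering, so the layers act in series and the equivalent K is the thickness-weighted harmonic mean.
Total thickness L = 7.67 + 7.05 + 3.49 = 18.21 m.
Σ(b_i/K_i) = 7.67/0.00320 + 7.05/0.716 + 3.49/9.15 = 2407 d.
K_eq = L / Σ(b_i/K_i) = 18.21 / 2407 = 0.007565 m/day.
Q = K_eq · A · (Δh/L) = 0.007565 × 264 × (5.96/18.21) = 0.6537 m³/day.

0.654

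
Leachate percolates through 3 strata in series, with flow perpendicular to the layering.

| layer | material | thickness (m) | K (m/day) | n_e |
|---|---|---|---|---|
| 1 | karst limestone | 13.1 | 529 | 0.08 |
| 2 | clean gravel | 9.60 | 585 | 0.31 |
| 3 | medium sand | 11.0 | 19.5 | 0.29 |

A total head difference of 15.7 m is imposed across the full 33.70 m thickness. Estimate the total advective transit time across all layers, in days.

With flow normal to the layers, continuity requires the same specific discharge q through every layer.
Σ(b_i/K_i) = 13.1/529 + 9.60/585 + 11.0/19.5 = 0.6053 d.
q = Δh / Σ(b_i/K_i) = 15.7 / 0.6053 = 25.94 m/day.
In each layer the seepage velocity is v_i = q/n_i, so the layer transit time is t_i = b_i·n_i / q:
  layer 1 (karst limestone): t_1 = 13.1 × 0.08 / 25.94 = 0.04040 d
  layer 2 (clean gravel): t_2 = 9.60 × 0.31 / 25.94 = 0.1147 d
  layer 3 (medium sand): t_3 = 11.0 × 0.29 / 25.94 = 0.1230 d
Total t = Σ t_i = 0.2781 days.

0.278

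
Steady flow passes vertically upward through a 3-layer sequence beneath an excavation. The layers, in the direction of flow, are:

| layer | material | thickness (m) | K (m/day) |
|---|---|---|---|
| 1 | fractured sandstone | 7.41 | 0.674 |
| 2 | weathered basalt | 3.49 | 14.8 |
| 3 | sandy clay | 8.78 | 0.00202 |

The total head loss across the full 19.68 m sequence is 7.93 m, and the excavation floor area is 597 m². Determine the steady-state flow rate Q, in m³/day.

Flow is perpendicular to layering, so the layers act in series and the equivalent K is the thickness-weighted harmonic mean.
Total thickness L = 7.41 + 3.49 + 8.78 = 19.68 m.
Σ(b_i/K_i) = 7.41/0.674 + 3.49/14.8 + 8.78/0.00202 = 4358 d.
K_eq = L / Σ(b_i/K_i) = 19.68 / 4358 = 0.004516 m/day.
Q = K_eq · A · (Δh/L) = 0.004516 × 597 × (7.93/19.68) = 1.086 m³/day.

1.09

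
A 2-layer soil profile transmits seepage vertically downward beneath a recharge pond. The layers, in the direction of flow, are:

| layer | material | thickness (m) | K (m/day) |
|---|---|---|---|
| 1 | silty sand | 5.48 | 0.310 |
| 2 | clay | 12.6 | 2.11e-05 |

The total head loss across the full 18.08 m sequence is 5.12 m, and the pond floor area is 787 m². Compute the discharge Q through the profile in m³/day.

Flow is perpendicular to layering, so the layers act in series and the equivalent K is the thickness-weighted harmonic mean.
Total thickness L = 5.48 + 12.6 = 18.08 m.
Σ(b_i/K_i) = 5.48/0.310 + 12.6/2.11e-05 = 5.972e+05 d.
K_eq = L / Σ(b_i/K_i) = 18.08 / 5.972e+05 = 3.028e-05 m/day.
Q = K_eq · A · (Δh/L) = 3.028e-05 × 787 × (5.12/18.08) = 0.006748 m³/day.

0.00675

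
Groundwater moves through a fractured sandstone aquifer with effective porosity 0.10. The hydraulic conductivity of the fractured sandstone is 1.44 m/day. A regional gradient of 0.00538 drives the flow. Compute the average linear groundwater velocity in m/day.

0.0775

Hydraulic gradient i = 0.00538.
Darcy flux q = K · i = 1.440 × 0.005380 = 0.007747 m/day.
Seepage velocity v = q / n_e = 0.007747 / 0.10 = 0.07747 m/day.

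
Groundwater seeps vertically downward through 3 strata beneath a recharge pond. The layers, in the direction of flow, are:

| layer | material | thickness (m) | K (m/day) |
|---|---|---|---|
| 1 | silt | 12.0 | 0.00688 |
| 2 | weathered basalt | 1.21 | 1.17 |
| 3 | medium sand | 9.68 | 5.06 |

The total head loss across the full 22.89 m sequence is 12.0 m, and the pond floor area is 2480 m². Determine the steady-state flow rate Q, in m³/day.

Flow is perpendicular to layering, so the layers act in series and the equivalent K is the thickness-weighted harmonic mean.
Total thickness L = 12.0 + 1.21 + 9.68 = 22.89 m.
Σ(b_i/K_i) = 12.0/0.00688 + 1.21/1.17 + 9.68/5.06 = 1747 d.
K_eq = L / Σ(b_i/K_i) = 22.89 / 1747 = 0.01310 m/day.
Q = K_eq · A · (Δh/L) = 0.01310 × 2480 × (12.0/22.89) = 17.03 m³/day.

17.0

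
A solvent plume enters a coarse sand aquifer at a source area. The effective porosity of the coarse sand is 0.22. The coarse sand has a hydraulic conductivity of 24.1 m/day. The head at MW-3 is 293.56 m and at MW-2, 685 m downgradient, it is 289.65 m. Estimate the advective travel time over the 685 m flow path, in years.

Hydraulic gradient i = (293.56 − 289.65) / 685 = 3.91 / 685 = 0.005708.
Darcy flux q = K · i = 24.10 × 0.005708 = 0.1376 m/day.
Seepage velocity v = q / n_e = 0.1376 / 0.22 = 0.6253 m/day.
Travel time t = L / v = 685 / 0.6253 = 1095 days = 2.999 years.

3.00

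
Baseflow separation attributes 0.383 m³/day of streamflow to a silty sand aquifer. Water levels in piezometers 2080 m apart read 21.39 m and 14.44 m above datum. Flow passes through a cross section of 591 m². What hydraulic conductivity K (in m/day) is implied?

Hydraulic gradient i = (21.39 − 14.44) / 2080 = 6.95 / 2080 = 0.003341.
From Q = K·A·i, K = Q / (A·i) = 0.383 / (591.0 × 0.003341) = 0.1940 m/day.

0.194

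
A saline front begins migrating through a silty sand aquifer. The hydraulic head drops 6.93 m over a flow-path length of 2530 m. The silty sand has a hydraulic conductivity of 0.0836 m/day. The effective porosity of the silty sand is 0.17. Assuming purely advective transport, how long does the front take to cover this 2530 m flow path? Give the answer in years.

5140

Hydraulic gradient i = Δh / L = 6.93 / 2530 = 0.002739.
Darcy flux q = K · i = 0.08360 × 0.002739 = 0.0002290 m/day.
Seepage velocity v = q / n_e = 0.0002290 / 0.17 = 0.001347 m/day.
Travel time t = L / v = 2530 / 0.001347 = 1.878e+06 days = 5142 years.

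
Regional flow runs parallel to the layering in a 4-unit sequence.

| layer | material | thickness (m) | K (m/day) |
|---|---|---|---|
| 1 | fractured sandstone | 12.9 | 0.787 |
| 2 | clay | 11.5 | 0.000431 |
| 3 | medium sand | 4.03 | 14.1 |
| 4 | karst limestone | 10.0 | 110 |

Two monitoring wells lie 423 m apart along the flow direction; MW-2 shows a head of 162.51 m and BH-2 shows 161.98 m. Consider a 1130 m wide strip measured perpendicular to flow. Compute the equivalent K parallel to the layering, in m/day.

Flow is parallel to layering, so each bed carries its own Darcy discharge and the transmissivities add.
Σ(K_i·b_i) = 0.787×12.9 + 0.000431×11.5 + 14.1×4.03 + 110×10.0 = 1167 m²/day.
Total thickness b = 38.43 m, so K_eq = Σ(K_i·b_i)/b = 30.37 m/day.

30.4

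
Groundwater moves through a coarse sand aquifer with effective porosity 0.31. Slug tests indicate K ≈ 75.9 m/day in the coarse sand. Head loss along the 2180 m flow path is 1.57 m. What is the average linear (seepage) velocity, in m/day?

Hydraulic gradient i = Δh / L = 1.57 / 2180 = 0.0007202.
Darcy flux q = K · i = 75.90 × 0.0007202 = 0.05466 m/day.
Seepage velocity v = q / n_e = 0.05466 / 0.31 = 0.1763 m/day.

0.176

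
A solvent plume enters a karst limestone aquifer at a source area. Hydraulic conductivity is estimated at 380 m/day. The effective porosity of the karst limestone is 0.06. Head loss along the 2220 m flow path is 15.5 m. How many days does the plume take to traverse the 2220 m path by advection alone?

Hydraulic gradient i = Δh / L = 15.5 / 2220 = 0.006982.
Darcy flux q = K · i = 380.0 × 0.006982 = 2.653 m/day.
Seepage velocity v = q / n_e = 2.653 / 0.06 = 44.22 m/day.
Travel time t = L / v = 2220 / 44.22 = 50.20 days.

50.2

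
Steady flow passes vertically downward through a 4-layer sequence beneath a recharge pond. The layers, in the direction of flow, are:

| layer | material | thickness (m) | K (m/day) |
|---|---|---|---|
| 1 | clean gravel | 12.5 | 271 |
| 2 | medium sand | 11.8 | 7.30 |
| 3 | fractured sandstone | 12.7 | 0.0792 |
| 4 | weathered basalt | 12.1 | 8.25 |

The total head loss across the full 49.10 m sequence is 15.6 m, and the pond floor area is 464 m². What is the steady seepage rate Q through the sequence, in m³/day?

44.3

Flow is perpendicular to layering, so the layers act in series and the equivalent K is the thickness-weighted harmonic mean.
Total thickness L = 12.5 + 11.8 + 12.7 + 12.1 = 49.10 m.
Σ(b_i/K_i) = 12.5/271 + 11.8/7.30 + 12.7/0.0792 + 12.1/8.25 = 163.5 d.
K_eq = L / Σ(b_i/K_i) = 49.10 / 163.5 = 0.3003 m/day.
Q = K_eq · A · (Δh/L) = 0.3003 × 464 × (15.6/49.10) = 44.28 m³/day.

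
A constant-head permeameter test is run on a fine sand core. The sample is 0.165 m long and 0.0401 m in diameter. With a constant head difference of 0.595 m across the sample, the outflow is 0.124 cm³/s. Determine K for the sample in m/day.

2.35

Cross-sectional area A = π·(d/2)² = π × (0.0401/2)² = 0.001263 m².
Convert discharge: 0.124 cm³/s = 1.240e-07 m³/s.
Darcy's law rearranged: K = Q·L / (A·Δh) = 1.240e-07 × 0.165 / (0.001263 × 0.595) = 2.723e-05 m/s = 2.352 m/day.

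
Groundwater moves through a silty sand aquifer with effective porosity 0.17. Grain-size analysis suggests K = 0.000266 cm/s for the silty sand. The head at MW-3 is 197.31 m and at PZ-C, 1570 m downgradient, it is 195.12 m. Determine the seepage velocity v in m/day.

0.00189

Convert K: 0.000266 cm/s × 864 = 0.2298 m/day.
Hydraulic gradient i = (197.31 − 195.12) / 1570 = 2.19 / 1570 = 0.001395.
Darcy flux q = K · i = 0.2298 × 0.001395 = 0.0003206 m/day.
Seepage velocity v = q / n_e = 0.0003206 / 0.17 = 0.001886 m/day.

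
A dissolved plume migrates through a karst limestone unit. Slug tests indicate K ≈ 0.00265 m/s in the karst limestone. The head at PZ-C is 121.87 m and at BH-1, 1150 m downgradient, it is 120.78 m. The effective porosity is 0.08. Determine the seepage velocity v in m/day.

2.71

Convert K: 0.00265 m/s × 86400 = 229.0 m/day.
Hydraulic gradient i = (121.87 − 120.78) / 1150 = 1.09 / 1150 = 0.0009478.
Darcy flux q = K · i = 229.0 × 0.0009478 = 0.2170 m/day.
Seepage velocity v = q / n_e = 0.2170 / 0.08 = 2.713 m/day.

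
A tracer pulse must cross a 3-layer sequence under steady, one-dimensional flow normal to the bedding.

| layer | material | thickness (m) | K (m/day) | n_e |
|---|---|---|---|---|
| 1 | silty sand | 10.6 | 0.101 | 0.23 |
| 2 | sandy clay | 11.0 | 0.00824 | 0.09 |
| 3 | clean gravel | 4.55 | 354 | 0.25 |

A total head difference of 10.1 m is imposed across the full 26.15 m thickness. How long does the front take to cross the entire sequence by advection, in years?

1.78

With flow normal to the layers, continuity requires the same specific discharge q through every layer.
Σ(b_i/K_i) = 10.6/0.101 + 11.0/0.00824 + 4.55/354 = 1440 d.
q = Δh / Σ(b_i/K_i) = 10.1 / 1440 = 0.007014 m/day.
In each layer the seepage velocity is v_i = q/n_i, so the layer transit time is t_i = b_i·n_i / q:
  layer 1 (silty sand): t_1 = 10.6 × 0.23 / 0.007014 = 347.6 d
  layer 2 (sandy clay): t_2 = 11.0 × 0.09 / 0.007014 = 141.1 d
  layer 3 (clean gravel): t_3 = 4.55 × 0.25 / 0.007014 = 162.2 d
Total t = Σ t_i = 650.9 days = 1.782 years.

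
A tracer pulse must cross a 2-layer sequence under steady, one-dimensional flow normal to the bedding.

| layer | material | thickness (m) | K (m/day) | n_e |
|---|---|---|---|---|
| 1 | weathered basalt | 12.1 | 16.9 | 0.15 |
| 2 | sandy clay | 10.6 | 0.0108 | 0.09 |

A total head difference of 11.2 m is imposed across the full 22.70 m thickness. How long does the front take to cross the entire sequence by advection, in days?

243

With flow normal to the layers, continuity requires the same specific discharge q through every layer.
Σ(b_i/K_i) = 12.1/16.9 + 10.6/0.0108 = 982.2 d.
q = Δh / Σ(b_i/K_i) = 11.2 / 982.2 = 0.01140 m/day.
In each layer the seepage velocity is v_i = q/n_i, so the layer transit time is t_i = b_i·n_i / q:
  layer 1 (weathered basalt): t_1 = 12.1 × 0.15 / 0.01140 = 159.2 d
  layer 2 (sandy clay): t_2 = 10.6 × 0.09 / 0.01140 = 83.66 d
Total t = Σ t_i = 242.8 days.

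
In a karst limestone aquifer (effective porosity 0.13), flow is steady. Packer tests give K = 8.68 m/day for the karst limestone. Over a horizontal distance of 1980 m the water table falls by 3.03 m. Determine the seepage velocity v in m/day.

0.102

Hydraulic gradient i = Δh / L = 3.03 / 1980 = 0.001530.
Darcy flux q = K · i = 8.680 × 0.001530 = 0.01328 m/day.
Seepage velocity v = q / n_e = 0.01328 / 0.13 = 0.1022 m/day.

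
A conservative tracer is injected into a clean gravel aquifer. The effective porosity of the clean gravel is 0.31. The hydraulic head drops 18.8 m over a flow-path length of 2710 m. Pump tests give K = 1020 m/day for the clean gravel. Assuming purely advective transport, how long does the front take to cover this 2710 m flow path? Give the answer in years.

Hydraulic gradient i = Δh / L = 18.8 / 2710 = 0.006937.
Darcy flux q = K · i = 1020 × 0.006937 = 7.076 m/day.
Seepage velocity v = q / n_e = 7.076 / 0.31 = 22.83 m/day.
Travel time t = L / v = 2710 / 22.83 = 118.7 days = 0.3251 years.

0.325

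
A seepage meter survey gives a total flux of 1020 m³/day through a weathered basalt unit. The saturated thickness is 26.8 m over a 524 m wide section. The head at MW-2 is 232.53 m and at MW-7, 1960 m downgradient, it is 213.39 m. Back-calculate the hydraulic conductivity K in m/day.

Cross-sectional area A = 524 × 26.8 = 14043 m².
Hydraulic gradient i = (232.53 − 213.39) / 1960 = 19.14 / 1960 = 0.009765.
From Q = K·A·i, K = Q / (A·i) = 1020 / (14043 × 0.009765) = 7.438 m/day.

7.44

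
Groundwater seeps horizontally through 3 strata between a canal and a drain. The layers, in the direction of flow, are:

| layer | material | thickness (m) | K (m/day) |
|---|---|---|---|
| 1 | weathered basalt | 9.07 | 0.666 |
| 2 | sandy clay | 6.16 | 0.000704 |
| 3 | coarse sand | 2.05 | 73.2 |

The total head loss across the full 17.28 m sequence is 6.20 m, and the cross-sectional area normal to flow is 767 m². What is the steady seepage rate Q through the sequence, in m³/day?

0.543

Flow is perpendicular to layering, so the layers act in series and the equivalent K is the thickness-weighted harmonic mean.
Total thickness L = 9.07 + 6.16 + 2.05 = 17.28 m.
Σ(b_i/K_i) = 9.07/0.666 + 6.16/0.000704 + 2.05/73.2 = 8764 d.
K_eq = L / Σ(b_i/K_i) = 17.28 / 8764 = 0.001972 m/day.
Q = K_eq · A · (Δh/L) = 0.001972 × 767 × (6.20/17.28) = 0.5426 m³/day.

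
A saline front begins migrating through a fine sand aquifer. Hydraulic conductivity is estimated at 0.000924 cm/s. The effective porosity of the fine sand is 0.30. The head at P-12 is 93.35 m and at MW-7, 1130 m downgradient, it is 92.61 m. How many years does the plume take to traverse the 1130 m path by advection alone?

1780

Convert K: 0.000924 cm/s × 864 = 0.7983 m/day.
Hydraulic gradient i = (93.35 − 92.61) / 1130 = 0.74 / 1130 = 0.0006549.
Darcy flux q = K · i = 0.7983 × 0.0006549 = 0.0005228 m/day.
Seepage velocity v = q / n_e = 0.0005228 / 0.30 = 0.001743 m/day.
Travel time t = L / v = 1130 / 0.001743 = 6.484e+05 days = 1775 years.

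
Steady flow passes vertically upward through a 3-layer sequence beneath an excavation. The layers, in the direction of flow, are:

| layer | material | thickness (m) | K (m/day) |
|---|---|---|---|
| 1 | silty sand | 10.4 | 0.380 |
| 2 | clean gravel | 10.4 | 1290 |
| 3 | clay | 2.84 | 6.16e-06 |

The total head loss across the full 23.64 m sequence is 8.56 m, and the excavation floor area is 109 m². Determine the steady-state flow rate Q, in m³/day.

Flow is perpendicular to layering, so the layers act in series and the equivalent K is the thickness-weighted harmonic mean.
Total thickness L = 10.4 + 10.4 + 2.84 = 23.64 m.
Σ(b_i/K_i) = 10.4/0.380 + 10.4/1290 + 2.84/6.16e-06 = 4.611e+05 d.
K_eq = L / Σ(b_i/K_i) = 23.64 / 4.611e+05 = 5.127e-05 m/day.
Q = K_eq · A · (Δh/L) = 5.127e-05 × 109 × (8.56/23.64) = 0.002024 m³/day.

0.00202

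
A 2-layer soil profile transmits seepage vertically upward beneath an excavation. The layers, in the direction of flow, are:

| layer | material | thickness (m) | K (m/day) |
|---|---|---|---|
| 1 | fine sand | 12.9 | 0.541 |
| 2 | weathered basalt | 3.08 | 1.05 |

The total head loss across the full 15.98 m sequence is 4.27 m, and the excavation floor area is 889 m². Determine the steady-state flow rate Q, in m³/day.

Flow is perpendicular to layering, so the layers act in series and the equivalent K is the thickness-weighted harmonic mean.
Total thickness L = 12.9 + 3.08 = 15.98 m.
Σ(b_i/K_i) = 12.9/0.541 + 3.08/1.05 = 26.78 d.
K_eq = L / Σ(b_i/K_i) = 15.98 / 26.78 = 0.5968 m/day.
Q = K_eq · A · (Δh/L) = 0.5968 × 889 × (4.27/15.98) = 141.8 m³/day.

142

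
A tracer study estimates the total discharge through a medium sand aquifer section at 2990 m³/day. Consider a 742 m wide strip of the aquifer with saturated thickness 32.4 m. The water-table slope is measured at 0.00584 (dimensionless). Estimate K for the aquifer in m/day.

21.3

Cross-sectional area A = 742 × 32.4 = 24041 m².
Hydraulic gradient i = 0.00584.
From Q = K·A·i, K = Q / (A·i) = 2990 / (24041 × 0.005840) = 21.30 m/day.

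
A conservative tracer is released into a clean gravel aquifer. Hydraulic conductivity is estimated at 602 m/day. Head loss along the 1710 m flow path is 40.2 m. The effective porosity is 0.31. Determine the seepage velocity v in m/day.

Hydraulic gradient i = Δh / L = 40.2 / 1710 = 0.02351.
Darcy flux q = K · i = 602.0 × 0.02351 = 14.15 m/day.
Seepage velocity v = q / n_e = 14.15 / 0.31 = 45.65 m/day.

45.7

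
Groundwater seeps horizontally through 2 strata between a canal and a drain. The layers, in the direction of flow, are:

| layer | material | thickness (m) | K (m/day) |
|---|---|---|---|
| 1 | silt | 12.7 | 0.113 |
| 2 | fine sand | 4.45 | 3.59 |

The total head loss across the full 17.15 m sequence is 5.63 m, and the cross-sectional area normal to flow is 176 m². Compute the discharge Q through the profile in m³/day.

8.72

Flow is perpendicular to layering, so the layers act in series and the equivalent K is the thickness-weighted harmonic mean.
Total thickness L = 12.7 + 4.45 = 17.15 m.
Σ(b_i/K_i) = 12.7/0.113 + 4.45/3.59 = 113.6 d.
K_eq = L / Σ(b_i/K_i) = 17.15 / 113.6 = 0.1509 m/day.
Q = K_eq · A · (Δh/L) = 0.1509 × 176 × (5.63/17.15) = 8.720 m³/day.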